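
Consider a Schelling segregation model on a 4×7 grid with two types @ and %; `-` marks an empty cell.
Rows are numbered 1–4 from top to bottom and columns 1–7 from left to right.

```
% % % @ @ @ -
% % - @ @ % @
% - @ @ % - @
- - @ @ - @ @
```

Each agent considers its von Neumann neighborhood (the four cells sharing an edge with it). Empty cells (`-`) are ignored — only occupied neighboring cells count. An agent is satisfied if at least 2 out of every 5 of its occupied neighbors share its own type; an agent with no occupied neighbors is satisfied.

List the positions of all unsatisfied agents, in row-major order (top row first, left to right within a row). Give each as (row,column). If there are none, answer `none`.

Row 1: (1,1)% 2/2 satisfied · (1,2)% 3/3 satisfied · (1,3)% 1/2 satisfied · (1,4)@ 2/3 satisfied · (1,5)@ 3/3 satisfied · (1,6)@ 1/2 satisfied
Row 2: (2,1)% 3/3 satisfied · (2,2)% 2/2 satisfied · (2,4)@ 3/3 satisfied · (2,5)@ 2/4 satisfied · (2,6)% 0/3 not · (2,7)@ 1/2 satisfied
Row 3: (3,1)% 1/1 satisfied · (3,3)@ 2/2 satisfied · (3,4)@ 3/4 satisfied · (3,5)% 0/2 not · (3,7)@ 2/2 satisfied
Row 4: (4,3)@ 2/2 satisfied · (4,4)@ 2/2 satisfied · (4,6)@ 1/1 satisfied · (4,7)@ 2/2 satisfied

(2,6), (3,5)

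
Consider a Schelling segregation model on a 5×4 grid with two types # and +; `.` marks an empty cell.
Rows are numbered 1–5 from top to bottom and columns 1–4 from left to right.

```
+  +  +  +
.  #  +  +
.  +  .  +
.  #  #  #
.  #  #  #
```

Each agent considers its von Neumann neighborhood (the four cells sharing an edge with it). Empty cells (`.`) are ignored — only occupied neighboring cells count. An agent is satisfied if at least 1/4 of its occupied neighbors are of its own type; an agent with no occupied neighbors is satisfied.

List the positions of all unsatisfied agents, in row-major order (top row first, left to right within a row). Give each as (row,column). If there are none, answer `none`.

(1,1)+ 1/1 satisfied
(1,2)+ 2/3 satisfied
(1,3)+ 3/3 satisfied
(1,4)+ 2/2 satisfied
(2,2)# 0/3 not
(2,3)+ 2/3 satisfied
(2,4)+ 3/3 satisfied
(3,2)+ 0/2 not
(3,4)+ 1/2 satisfied
(4,2)# 2/3 satisfied
(4,3)# 3/3 satisfied
(4,4)# 2/3 satisfied
(5,2)# 2/2 satisfied
(5,3)# 3/3 satisfied
(5,4)# 2/2 satisfied

(2,2), (3,2)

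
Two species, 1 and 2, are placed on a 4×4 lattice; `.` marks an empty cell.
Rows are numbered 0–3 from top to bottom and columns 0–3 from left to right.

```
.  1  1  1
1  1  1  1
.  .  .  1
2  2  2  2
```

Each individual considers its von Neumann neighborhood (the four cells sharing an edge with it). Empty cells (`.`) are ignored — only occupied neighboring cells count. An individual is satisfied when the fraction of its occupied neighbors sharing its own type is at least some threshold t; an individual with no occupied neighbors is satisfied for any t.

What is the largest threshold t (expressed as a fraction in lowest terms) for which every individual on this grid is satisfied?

1/2

(0,1)1 2/2
(0,2)1 3/3
(0,3)1 2/2
(1,0)1 1/1
(1,1)1 3/3
(1,2)1 3/3
(1,3)1 3/3
(2,3)1 1/2
(3,0)2 1/1
(3,1)2 2/2
(3,2)2 2/2
(3,3)2 1/2
The smallest same-type fraction is 1/2 at (2,3), which reduces to 1/2. Any threshold above that leaves this individual unsatisfied.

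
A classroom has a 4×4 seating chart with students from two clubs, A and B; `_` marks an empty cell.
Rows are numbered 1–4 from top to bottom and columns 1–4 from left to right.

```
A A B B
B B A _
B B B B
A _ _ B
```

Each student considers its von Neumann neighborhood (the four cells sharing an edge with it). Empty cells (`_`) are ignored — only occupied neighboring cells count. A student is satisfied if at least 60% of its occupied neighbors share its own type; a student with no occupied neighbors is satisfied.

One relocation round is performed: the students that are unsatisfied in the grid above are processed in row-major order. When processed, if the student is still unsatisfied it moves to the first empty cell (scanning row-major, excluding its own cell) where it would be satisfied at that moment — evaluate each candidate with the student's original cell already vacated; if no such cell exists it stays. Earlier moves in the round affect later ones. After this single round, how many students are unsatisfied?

Initially unsatisfied (in order): (1,1), (1,2), (1,3), (2,2), (2,3), (4,1).
  (1,1): no empty cell satisfies it; stays.
  (1,2): no empty cell satisfies it; stays.
  (1,3) → (2,4).
  (2,2) → (4,3).
  (2,3): no empty cell satisfies it; stays.
  (4,1) → (1,3).
Resulting grid:
A A A B
B _ A B
B B B B
_ _ B B
Unsatisfied now: (1,1), (1,4), (2,1), (2,3).

4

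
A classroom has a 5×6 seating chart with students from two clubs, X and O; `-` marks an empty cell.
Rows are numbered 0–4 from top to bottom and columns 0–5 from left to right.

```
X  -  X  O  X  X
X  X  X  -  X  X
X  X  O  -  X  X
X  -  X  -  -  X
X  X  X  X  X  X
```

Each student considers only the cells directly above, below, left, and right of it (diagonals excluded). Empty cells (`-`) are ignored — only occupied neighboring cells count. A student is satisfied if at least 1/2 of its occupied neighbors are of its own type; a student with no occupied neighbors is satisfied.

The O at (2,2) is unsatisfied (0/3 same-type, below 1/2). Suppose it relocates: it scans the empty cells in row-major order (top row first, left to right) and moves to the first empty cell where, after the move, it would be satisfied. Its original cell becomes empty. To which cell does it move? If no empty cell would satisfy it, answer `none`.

none

Vacating (2,2). Empty cells in order:
  (0,1): 0/3 same-type → still unsatisfied.
  (1,3): 1/3 same-type → still unsatisfied.
  (2,3): 0/1 same-type → still unsatisfied.
  (3,1): 0/4 same-type → still unsatisfied.
  (3,3): 0/2 same-type → still unsatisfied.
  (3,4): 0/3 same-type → still unsatisfied.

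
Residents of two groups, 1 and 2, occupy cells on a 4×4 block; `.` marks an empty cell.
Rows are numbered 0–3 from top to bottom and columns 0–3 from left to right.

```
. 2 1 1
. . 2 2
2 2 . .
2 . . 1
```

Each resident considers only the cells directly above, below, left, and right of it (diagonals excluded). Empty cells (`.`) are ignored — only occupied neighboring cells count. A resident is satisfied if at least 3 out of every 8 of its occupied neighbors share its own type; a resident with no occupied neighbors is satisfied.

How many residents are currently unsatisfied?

Row 0: (0,1)2 0/1 unhappy · (0,2)1 1/3 unhappy · (0,3)1 1/2 ok
Row 1: (1,2)2 1/2 ok · (1,3)2 1/2 ok
Row 2: (2,0)2 2/2 ok · (2,1)2 1/1 ok
Row 3: (3,0)2 1/1 ok · (3,3)1 0/0 ok
Unsatisfied: (0,1), (0,2) — 2 in total.

2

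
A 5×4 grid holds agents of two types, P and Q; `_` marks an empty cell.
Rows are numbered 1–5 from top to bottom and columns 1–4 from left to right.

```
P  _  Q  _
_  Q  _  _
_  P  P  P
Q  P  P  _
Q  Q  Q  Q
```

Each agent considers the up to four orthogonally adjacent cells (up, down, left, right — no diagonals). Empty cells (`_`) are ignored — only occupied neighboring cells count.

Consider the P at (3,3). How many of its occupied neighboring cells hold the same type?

Occupied neighbors of (3,3): (4,3)=P, (3,2)=P, (3,4)=P.
Same type (P): 3 of 3.

3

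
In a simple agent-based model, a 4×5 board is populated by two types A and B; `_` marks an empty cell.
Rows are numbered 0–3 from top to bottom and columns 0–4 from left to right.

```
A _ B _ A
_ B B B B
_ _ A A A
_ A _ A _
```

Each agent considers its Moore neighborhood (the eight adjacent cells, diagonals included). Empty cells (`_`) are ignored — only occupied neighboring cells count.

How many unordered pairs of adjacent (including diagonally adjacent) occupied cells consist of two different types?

11

Scan each occupied cell's neighbors to the right and below (and the two forward diagonals) so each pair is counted once.
Row 0: A(0,0)–B(1,1)≠ B(0,2)–B(1,2)= B(0,2)–B(1,3)= B(0,2)–B(1,1)= A(0,4)–B(1,4)≠ A(0,4)–B(1,3)≠  → 3/6 unlike.
Row 1: B(1,1)–B(1,2)= B(1,1)–A(2,2)≠ B(1,2)–B(1,3)= B(1,2)–A(2,2)≠ B(1,2)–A(2,3)≠ B(1,3)–B(1,4)= B(1,3)–A(2,3)≠ B(1,3)–A(2,4)≠ B(1,3)–A(2,2)≠ B(1,4)–A(2,4)≠ B(1,4)–A(2,3)≠  → 8/11 unlike.
Row 2: A(2,2)–A(2,3)= A(2,2)–A(3,3)= A(2,2)–A(3,1)= A(2,3)–A(2,4)= A(2,3)–A(3,3)= A(2,4)–A(3,3)=  → 0/6 unlike.
Total adjacent occupied pairs: 23; unlike-type pairs: 11.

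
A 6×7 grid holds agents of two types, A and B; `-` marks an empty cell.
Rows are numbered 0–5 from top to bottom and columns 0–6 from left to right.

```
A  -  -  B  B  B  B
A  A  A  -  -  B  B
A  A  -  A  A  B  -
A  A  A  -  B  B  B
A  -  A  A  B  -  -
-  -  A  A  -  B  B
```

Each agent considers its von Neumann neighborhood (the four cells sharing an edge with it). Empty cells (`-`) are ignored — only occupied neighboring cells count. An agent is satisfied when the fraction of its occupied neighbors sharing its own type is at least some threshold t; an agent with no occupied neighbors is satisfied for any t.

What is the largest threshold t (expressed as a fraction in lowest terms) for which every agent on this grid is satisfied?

1/3

(0,0)A 1/1
(0,3)B 1/1
(0,4)B 2/2
(0,5)B 3/3
(0,6)B 2/2
(1,0)A 3/3
(1,1)A 3/3
(1,2)A 1/1
(1,5)B 3/3
(1,6)B 2/2
(2,0)A 3/3
(2,1)A 3/3
(2,3)A 1/1
(2,4)A 1/3
(2,5)B 2/3
(3,0)A 3/3
(3,1)A 3/3
(3,2)A 2/2
(3,4)B 2/3
(3,5)B 3/3
(3,6)B 1/1
(4,0)A 1/1
(4,2)A 3/3
(4,3)A 2/3
(4,4)B 1/2
(5,2)A 2/2
(5,3)A 2/2
(5,5)B 1/1
(5,6)B 1/1
The smallest same-type fraction is 1/3 at (2,4), which reduces to 1/3. Any threshold above that leaves this agent unsatisfied.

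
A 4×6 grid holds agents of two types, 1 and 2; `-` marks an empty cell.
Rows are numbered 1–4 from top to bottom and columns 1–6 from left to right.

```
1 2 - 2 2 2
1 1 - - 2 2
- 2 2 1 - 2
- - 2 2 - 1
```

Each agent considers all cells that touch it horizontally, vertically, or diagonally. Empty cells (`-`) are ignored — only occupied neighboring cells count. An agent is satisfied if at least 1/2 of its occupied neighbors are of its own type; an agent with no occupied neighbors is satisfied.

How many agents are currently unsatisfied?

4

Row 1: (1,1)1 2/3 satisfied · (1,2)2 0/3 not · (1,4)2 2/2 satisfied · (1,5)2 4/4 satisfied · (1,6)2 3/3 satisfied
Row 2: (2,1)1 2/4 satisfied · (2,2)1 2/5 not · (2,5)2 5/6 satisfied · (2,6)2 4/4 satisfied
Row 3: (3,2)2 2/4 satisfied · (3,3)2 3/5 satisfied · (3,4)1 0/4 not · (3,6)2 2/3 satisfied
Row 4: (4,3)2 3/4 satisfied · (4,4)2 2/3 satisfied · (4,6)1 0/1 not
Unsatisfied: (1,2), (2,2), (3,4), (4,6) — 4 in total.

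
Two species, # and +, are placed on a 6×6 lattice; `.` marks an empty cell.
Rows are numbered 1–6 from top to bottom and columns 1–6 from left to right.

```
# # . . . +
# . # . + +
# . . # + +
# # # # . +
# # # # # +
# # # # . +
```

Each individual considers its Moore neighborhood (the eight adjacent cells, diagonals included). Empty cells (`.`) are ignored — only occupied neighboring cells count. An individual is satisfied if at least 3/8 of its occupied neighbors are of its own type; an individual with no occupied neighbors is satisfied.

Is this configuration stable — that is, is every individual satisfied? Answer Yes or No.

Row 1: (1,1)# 2/2 ✓ · (1,2)# 3/3 ✓ · (1,6)+ 2/2 ✓
Row 2: (2,1)# 3/3 ✓ · (2,3)# 2/2 ✓ · (2,5)+ 4/5 ✓ · (2,6)+ 4/4 ✓
Row 3: (3,1)# 3/3 ✓ · (3,4)# 3/5 ✓ · (3,5)+ 4/6 ✓ · (3,6)+ 4/4 ✓
Row 4: (4,1)# 4/4 ✓ · (4,2)# 6/6 ✓ · (4,3)# 6/6 ✓ · (4,4)# 5/6 ✓ · (4,6)+ 3/4 ✓
Row 5: (5,1)# 5/5 ✓ · (5,2)# 8/8 ✓ · (5,3)# 8/8 ✓ · (5,4)# 6/6 ✓ · (5,5)# 3/6 ✓ · (5,6)+ 2/3 ✓
Row 6: (6,1)# 3/3 ✓ · (6,2)# 5/5 ✓ · (6,3)# 5/5 ✓ · (6,4)# 4/4 ✓ · (6,6)+ 1/2 ✓
All meet the threshold, so the configuration is stable.

Yes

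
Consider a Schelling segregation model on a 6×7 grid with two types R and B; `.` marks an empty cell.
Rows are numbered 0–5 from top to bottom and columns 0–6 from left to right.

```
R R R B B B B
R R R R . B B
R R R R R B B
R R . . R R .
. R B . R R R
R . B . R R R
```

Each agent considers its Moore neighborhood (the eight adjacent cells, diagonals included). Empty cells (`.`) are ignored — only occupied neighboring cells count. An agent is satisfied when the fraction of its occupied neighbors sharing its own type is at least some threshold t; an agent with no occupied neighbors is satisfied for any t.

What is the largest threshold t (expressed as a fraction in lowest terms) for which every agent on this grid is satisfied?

(0,0)R 3/3
(0,1)R 5/5
(0,2)R 4/5
(0,3)B 1/4
(0,4)B 3/4
(0,5)B 4/4
(0,6)B 3/3
(1,0)R 5/5
(1,1)R 8/8
(1,2)R 7/8
(1,3)R 5/7
(1,5)B 6/7
(1,6)B 5/5
(2,0)R 5/5
(2,1)R 7/7
(2,2)R 6/6
(2,3)R 5/5
(2,4)R 4/6
(2,5)B 3/6
(2,6)B 3/4
(3,0)R 4/4
(3,1)R 5/6
(3,4)R 5/6
(3,5)R 5/7
(4,1)R 3/5
(4,2)B 1/3
(4,4)R 5/5
(4,5)R 7/7
(4,6)R 4/4
(5,0)R 1/1
(5,2)B 1/2
(5,4)R 3/3
(5,5)R 5/5
(5,6)R 3/3
The smallest same-type fraction is 1/4 at (0,3), which reduces to 1/4. Any threshold above that leaves this agent unsatisfied.

1/4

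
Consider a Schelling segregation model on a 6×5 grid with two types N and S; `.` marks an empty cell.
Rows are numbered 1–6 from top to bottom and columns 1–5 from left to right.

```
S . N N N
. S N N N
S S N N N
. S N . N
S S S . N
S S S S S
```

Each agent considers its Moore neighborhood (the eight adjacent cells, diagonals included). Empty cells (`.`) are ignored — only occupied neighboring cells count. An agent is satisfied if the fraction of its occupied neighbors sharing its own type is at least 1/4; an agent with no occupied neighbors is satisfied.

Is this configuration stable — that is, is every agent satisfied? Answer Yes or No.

Row 1: (1,1)S 1/1 ✓ · (1,3)N 3/4 ✓ · (1,4)N 5/5 ✓ · (1,5)N 3/3 ✓
Row 2: (2,2)S 3/6 ✓ · (2,3)N 5/7 ✓ · (2,4)N 8/8 ✓ · (2,5)N 5/5 ✓
Row 3: (3,1)S 3/3 ✓ · (3,2)S 3/6 ✓ · (3,3)N 4/7 ✓ · (3,4)N 7/7 ✓ · (3,5)N 4/4 ✓
Row 4: (4,2)S 5/7 ✓ · (4,3)N 2/6 ✓ · (4,5)N 3/3 ✓
Row 5: (5,1)S 4/4 ✓ · (5,2)S 6/7 ✓ · (5,3)S 5/6 ✓ · (5,5)N 1/3 ✓
Row 6: (6,1)S 3/3 ✓ · (6,2)S 5/5 ✓ · (6,3)S 4/4 ✓ · (6,4)S 3/4 ✓ · (6,5)S 1/2 ✓
All meet the threshold, so the configuration is stable.

Yes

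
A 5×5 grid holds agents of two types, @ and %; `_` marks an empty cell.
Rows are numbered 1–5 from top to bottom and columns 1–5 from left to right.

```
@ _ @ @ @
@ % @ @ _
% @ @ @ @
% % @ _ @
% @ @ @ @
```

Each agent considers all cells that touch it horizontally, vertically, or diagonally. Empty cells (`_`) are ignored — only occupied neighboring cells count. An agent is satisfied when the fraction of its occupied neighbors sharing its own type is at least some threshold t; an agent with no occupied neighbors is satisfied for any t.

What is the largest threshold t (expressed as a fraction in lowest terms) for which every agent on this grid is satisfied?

(1,1)@ 1/2
(1,3)@ 3/4
(1,4)@ 4/4
(1,5)@ 2/2
(2,1)@ 2/4
(2,2)% 1/7
(2,3)@ 6/7
(2,4)@ 7/7
(3,1)% 3/5
(3,2)@ 4/8
(3,3)@ 5/7
(3,4)@ 6/6
(3,5)@ 3/3
(4,1)% 3/5
(4,2)% 3/8
(4,3)@ 6/7
(4,5)@ 4/4
(5,1)% 2/3
(5,2)@ 2/5
(5,3)@ 3/4
(5,4)@ 4/4
(5,5)@ 2/2
The smallest same-type fraction is 1/7 at (2,2), which reduces to 1/7. Any threshold above that leaves this agent unsatisfied.

1/7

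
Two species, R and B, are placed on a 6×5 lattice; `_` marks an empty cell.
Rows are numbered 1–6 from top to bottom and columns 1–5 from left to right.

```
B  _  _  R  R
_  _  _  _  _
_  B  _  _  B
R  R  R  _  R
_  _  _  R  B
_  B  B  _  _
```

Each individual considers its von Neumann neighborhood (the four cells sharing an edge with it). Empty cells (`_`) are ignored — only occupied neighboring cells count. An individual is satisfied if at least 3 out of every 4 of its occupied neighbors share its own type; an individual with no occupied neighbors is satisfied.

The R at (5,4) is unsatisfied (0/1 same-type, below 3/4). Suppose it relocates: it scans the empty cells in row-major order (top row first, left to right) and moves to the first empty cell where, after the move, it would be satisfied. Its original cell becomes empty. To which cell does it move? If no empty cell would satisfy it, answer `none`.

(1,3)

Vacating (5,4). Empty cells in order:
  (1,2): 0/1 same-type → still unsatisfied.
  (1,3): 1/1 same-type → satisfied — stop here.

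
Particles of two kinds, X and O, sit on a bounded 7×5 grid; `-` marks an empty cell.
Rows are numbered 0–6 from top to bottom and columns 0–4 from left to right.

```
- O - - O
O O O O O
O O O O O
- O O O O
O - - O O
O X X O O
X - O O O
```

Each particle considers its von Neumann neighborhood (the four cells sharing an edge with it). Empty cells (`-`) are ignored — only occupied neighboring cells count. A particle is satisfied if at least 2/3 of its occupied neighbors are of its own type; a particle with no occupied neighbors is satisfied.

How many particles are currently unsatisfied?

5

Row 0: (0,1)O 1/1 ✓ · (0,4)O 1/1 ✓
Row 1: (1,0)O 2/2 ✓ · (1,1)O 4/4 ✓ · (1,2)O 3/3 ✓ · (1,3)O 3/3 ✓ · (1,4)O 3/3 ✓
Row 2: (2,0)O 2/2 ✓ · (2,1)O 4/4 ✓ · (2,2)O 4/4 ✓ · (2,3)O 4/4 ✓ · (2,4)O 3/3 ✓
Row 3: (3,1)O 2/2 ✓ · (3,2)O 3/3 ✓ · (3,3)O 4/4 ✓ · (3,4)O 3/3 ✓
Row 4: (4,0)O 1/1 ✓ · (4,3)O 3/3 ✓ · (4,4)O 3/3 ✓
Row 5: (5,0)O 1/3 ✗ · (5,1)X 1/2 ✗ · (5,2)X 1/3 ✗ · (5,3)O 3/4 ✓ · (5,4)O 3/3 ✓
Row 6: (6,0)X 0/1 ✗ · (6,2)O 1/2 ✗ · (6,3)O 3/3 ✓ · (6,4)O 2/2 ✓
Unsatisfied: (5,0), (5,1), (5,2), (6,0), (6,2) — 5 in total.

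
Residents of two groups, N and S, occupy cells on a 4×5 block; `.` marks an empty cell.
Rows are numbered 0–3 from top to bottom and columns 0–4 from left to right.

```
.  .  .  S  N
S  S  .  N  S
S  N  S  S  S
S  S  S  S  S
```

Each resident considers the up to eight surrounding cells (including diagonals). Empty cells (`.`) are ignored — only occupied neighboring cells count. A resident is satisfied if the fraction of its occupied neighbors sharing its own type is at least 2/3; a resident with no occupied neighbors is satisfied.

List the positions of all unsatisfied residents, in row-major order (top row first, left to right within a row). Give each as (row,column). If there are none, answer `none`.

(0,3)S 1/3 unhappy
(0,4)N 1/3 unhappy
(1,0)S 2/3 ok
(1,1)S 3/4 ok
(1,3)N 1/6 unhappy
(1,4)S 3/5 unhappy
(2,0)S 4/5 ok
(2,1)N 0/7 unhappy
(2,2)S 5/7 ok
(2,3)S 6/7 ok
(2,4)S 4/5 ok
(3,0)S 2/3 ok
(3,1)S 4/5 ok
(3,2)S 4/5 ok
(3,3)S 5/5 ok
(3,4)S 3/3 ok

(0,3), (0,4), (1,3), (1,4), (2,1)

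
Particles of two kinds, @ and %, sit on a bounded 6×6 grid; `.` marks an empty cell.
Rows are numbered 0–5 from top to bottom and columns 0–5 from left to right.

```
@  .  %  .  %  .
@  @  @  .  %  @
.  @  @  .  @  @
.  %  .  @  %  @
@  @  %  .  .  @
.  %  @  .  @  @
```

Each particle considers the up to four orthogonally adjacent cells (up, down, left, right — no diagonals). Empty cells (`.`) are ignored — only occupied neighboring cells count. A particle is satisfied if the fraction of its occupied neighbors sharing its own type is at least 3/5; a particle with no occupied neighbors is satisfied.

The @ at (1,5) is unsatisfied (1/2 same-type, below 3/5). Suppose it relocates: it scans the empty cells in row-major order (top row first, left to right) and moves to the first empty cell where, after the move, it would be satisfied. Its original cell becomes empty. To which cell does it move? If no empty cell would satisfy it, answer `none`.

(0,1)

Vacating (1,5). Empty cells in order:
  (0,1): 2/3 same-type → satisfied — stop here.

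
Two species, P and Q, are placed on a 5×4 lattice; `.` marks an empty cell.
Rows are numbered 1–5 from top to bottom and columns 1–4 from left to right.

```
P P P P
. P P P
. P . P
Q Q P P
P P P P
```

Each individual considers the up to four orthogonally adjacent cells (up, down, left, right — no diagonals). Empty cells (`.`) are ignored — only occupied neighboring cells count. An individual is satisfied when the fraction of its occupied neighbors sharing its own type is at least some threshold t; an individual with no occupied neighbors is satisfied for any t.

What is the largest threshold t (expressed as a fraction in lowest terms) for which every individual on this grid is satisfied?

(1,1)P 1/1
(1,2)P 3/3
(1,3)P 3/3
(1,4)P 2/2
(2,2)P 3/3
(2,3)P 3/3
(2,4)P 3/3
(3,2)P 1/2
(3,4)P 2/2
(4,1)Q 1/2
(4,2)Q 1/4
(4,3)P 2/3
(4,4)P 3/3
(5,1)P 1/2
(5,2)P 2/3
(5,3)P 3/3
(5,4)P 2/2
The smallest same-type fraction is 1/4 at (4,2), which reduces to 1/4. Any threshold above that leaves this individual unsatisfied.

1/4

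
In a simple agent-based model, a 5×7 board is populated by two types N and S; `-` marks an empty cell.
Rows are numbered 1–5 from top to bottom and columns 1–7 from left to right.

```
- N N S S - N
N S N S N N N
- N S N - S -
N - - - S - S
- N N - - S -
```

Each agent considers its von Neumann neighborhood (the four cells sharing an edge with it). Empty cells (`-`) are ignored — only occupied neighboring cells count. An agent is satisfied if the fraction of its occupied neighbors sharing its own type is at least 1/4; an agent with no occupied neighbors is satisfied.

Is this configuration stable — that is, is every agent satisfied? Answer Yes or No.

No

Row 1: (1,2)N 1/2 ok · (1,3)N 2/3 ok · (1,4)S 2/3 ok · (1,5)S 1/2 ok · (1,7)N 1/1 ok
Row 2: (2,1)N 0/1 unhappy · (2,2)S 0/4 unhappy · (2,3)N 1/4 ok · (2,4)S 1/4 ok · (2,5)N 1/3 ok · (2,6)N 2/3 ok · (2,7)N 2/2 ok
Row 3: (3,2)N 0/2 unhappy · (3,3)S 0/3 unhappy · (3,4)N 0/2 unhappy · (3,6)S 0/1 unhappy
Row 4: (4,1)N 0/0 ok · (4,5)S 0/0 ok · (4,7)S 0/0 ok
Row 5: (5,2)N 1/1 ok · (5,3)N 1/1 ok · (5,6)S 0/0 ok
For instance (2,1) has only 0/1 same-type neighbors, below 1/4.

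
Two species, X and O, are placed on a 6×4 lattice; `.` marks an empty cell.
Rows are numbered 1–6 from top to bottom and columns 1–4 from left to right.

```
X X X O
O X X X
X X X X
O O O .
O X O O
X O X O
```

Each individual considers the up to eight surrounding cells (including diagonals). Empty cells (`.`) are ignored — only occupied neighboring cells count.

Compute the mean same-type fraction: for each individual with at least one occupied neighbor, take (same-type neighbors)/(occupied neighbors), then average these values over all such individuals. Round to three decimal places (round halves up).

Row 1: (1,1)X 2/3 · (1,2)X 4/5 · (1,3)X 4/5 · (1,4)O 0/3
Row 2: (2,1)O 0/5 · (2,2)X 7/8 · (2,3)X 7/8 · (2,4)X 4/5
Row 3: (3,1)X 2/5 · (3,2)X 4/8 · (3,3)X 5/7 · (3,4)X 3/4
Row 4: (4,1)O 2/5 · (4,2)O 4/8 · (4,3)O 3/7
Row 5: (5,1)O 3/5 · (5,2)X 2/8 · (5,3)O 5/7 · (5,4)O 3/4
Row 6: (6,1)X 1/3 · (6,2)O 2/5 · (6,3)X 1/5 · (6,4)O 2/3
Sum over 23 individuals: 2/3 + 4/5 + 4/5 + 0/3 + 0/5 + 7/8 + 7/8 + 4/5 + 2/5 + 4/8 + 5/7 + 3/4 + 2/5 + 4/8 + 3/7 + 3/5 + 2/8 + 5/7 + 3/4 + 1/3 + 2/5 + 1/5 + 2/3 = 2609/210; mean = 2609/210 ÷ 23 = 2609/4830 = 0.540165… → 0.540.

0.540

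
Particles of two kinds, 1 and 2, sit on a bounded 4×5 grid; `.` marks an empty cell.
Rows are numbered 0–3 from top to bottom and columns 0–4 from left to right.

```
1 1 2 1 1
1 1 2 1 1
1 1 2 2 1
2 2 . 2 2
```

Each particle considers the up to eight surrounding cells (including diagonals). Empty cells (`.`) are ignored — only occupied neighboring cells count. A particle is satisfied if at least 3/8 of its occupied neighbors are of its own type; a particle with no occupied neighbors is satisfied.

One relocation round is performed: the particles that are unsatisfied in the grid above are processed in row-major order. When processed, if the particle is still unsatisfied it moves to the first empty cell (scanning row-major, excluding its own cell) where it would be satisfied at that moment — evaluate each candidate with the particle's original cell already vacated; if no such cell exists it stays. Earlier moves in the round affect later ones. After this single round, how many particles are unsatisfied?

2

Initially unsatisfied (in order): (0,2), (3,0).
  (0,2) → (3,2).
  (3,0): no empty cell satisfies it; stays.
Resulting grid:
1 1 . 1 1
1 1 2 1 1
1 1 2 2 1
2 2 2 2 2
Unsatisfied now: (1,2), (3,0).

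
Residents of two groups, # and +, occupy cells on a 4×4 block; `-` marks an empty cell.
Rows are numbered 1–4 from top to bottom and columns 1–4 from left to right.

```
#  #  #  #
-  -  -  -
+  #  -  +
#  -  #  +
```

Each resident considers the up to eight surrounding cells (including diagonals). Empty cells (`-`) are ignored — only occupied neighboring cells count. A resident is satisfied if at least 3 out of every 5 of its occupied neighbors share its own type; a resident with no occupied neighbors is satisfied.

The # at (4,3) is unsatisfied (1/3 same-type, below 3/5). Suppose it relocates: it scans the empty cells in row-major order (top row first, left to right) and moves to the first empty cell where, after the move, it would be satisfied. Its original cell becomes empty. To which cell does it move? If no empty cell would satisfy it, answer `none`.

Vacating (4,3). Empty cells in order:
  (2,1): 3/4 same-type → satisfied — stop here.

(2,1)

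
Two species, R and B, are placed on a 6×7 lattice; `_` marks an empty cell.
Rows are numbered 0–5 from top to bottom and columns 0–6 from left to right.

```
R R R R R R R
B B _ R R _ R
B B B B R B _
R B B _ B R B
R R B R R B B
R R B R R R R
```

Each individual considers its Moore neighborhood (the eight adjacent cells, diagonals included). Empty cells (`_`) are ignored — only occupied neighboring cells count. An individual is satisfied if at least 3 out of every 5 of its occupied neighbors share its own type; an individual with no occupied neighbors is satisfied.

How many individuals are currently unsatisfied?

(0,0)R 1/3 unhappy
(0,1)R 2/4 unhappy
(0,2)R 3/4 ok
(0,3)R 4/4 ok
(0,4)R 4/4 ok
(0,5)R 4/4 ok
(0,6)R 2/2 ok
(1,0)B 3/5 ok
(1,1)B 4/7 unhappy
(1,3)R 5/7 ok
(1,4)R 5/7 ok
(1,6)R 2/3 ok
(2,0)B 4/5 ok
(2,1)B 6/7 ok
(2,2)B 5/6 ok
(2,3)B 3/6 unhappy
(2,4)R 3/6 unhappy
(2,5)B 2/6 unhappy
(3,0)R 2/5 unhappy
(3,1)B 5/8 ok
(3,2)B 5/7 ok
(3,4)B 3/7 unhappy
(3,5)R 2/7 unhappy
(3,6)B 3/4 ok
(4,0)R 4/5 ok
(4,1)R 4/8 unhappy
(4,2)B 3/7 unhappy
(4,3)R 3/7 unhappy
(4,4)R 5/7 ok
(4,5)B 3/8 unhappy
(4,6)B 2/5 unhappy
(5,0)R 3/3 ok
(5,1)R 3/5 ok
(5,2)B 1/5 unhappy
(5,3)R 3/5 ok
(5,4)R 4/5 ok
(5,5)R 3/5 ok
(5,6)R 1/3 unhappy
Unsatisfied: (0,0), (0,1), (1,1), (2,3), (2,4), (2,5), (3,0), (3,4), (3,5), (4,1), (4,2), (4,3), (4,5), (4,6), (5,2), (5,6) — 16 in total.

16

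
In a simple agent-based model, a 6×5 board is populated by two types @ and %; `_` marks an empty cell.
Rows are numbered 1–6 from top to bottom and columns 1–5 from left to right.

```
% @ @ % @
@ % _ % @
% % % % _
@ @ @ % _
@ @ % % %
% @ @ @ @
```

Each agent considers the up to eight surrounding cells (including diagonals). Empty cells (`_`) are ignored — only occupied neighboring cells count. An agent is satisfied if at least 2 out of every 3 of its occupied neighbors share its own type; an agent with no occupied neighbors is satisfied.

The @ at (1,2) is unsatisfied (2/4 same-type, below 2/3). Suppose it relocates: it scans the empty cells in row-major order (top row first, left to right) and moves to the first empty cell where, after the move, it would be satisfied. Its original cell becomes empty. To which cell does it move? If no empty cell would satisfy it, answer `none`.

none

Vacating (1,2). Empty cells in order:
  (2,3): 1/7 same-type → still unsatisfied.
  (3,5): 1/4 same-type → still unsatisfied.
  (4,5): 0/4 same-type → still unsatisfied.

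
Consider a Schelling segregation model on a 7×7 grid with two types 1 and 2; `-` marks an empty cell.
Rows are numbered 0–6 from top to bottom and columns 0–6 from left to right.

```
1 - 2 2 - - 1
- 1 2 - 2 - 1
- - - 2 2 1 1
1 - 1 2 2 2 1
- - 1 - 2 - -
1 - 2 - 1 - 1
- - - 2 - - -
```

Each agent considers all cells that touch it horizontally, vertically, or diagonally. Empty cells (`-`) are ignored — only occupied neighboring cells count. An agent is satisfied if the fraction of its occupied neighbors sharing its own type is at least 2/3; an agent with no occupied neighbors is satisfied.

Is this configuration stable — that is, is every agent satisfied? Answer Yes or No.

Row 0: (0,0)1 1/1 ✓ · (0,2)2 2/3 ✓ · (0,3)2 3/3 ✓ · (0,6)1 1/1 ✓
Row 1: (1,1)1 1/3 ✗ · (1,2)2 3/4 ✓ · (1,4)2 3/4 ✓ · (1,6)1 3/3 ✓
Row 2: (2,3)2 5/6 ✓ · (2,4)2 5/6 ✓ · (2,5)1 3/7 ✗ · (2,6)1 3/4 ✓
Row 3: (3,0)1 0/0 ✓ · (3,2)1 1/3 ✗ · (3,3)2 4/6 ✓ · (3,4)2 5/6 ✓ · (3,5)2 3/6 ✗ · (3,6)1 2/3 ✓
Row 4: (4,2)1 1/3 ✗ · (4,4)2 3/4 ✓
Row 5: (5,0)1 0/0 ✓ · (5,2)2 1/2 ✗ · (5,4)1 0/2 ✗ · (5,6)1 0/0 ✓
Row 6: (6,3)2 1/2 ✗
For instance (1,1) has only 1/3 same-type neighbors, below 2/3.

No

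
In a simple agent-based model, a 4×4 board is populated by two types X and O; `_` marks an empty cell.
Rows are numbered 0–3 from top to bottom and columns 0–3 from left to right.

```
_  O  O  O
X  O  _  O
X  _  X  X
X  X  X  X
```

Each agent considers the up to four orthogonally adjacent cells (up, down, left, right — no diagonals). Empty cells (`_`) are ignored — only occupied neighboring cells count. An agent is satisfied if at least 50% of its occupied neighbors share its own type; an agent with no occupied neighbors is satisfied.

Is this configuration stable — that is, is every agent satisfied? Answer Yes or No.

Yes

(0,1)O 2/2 ok
(0,2)O 2/2 ok
(0,3)O 2/2 ok
(1,0)X 1/2 ok
(1,1)O 1/2 ok
(1,3)O 1/2 ok
(2,0)X 2/2 ok
(2,2)X 2/2 ok
(2,3)X 2/3 ok
(3,0)X 2/2 ok
(3,1)X 2/2 ok
(3,2)X 3/3 ok
(3,3)X 2/2 ok
All meet the threshold, so the configuration is stable.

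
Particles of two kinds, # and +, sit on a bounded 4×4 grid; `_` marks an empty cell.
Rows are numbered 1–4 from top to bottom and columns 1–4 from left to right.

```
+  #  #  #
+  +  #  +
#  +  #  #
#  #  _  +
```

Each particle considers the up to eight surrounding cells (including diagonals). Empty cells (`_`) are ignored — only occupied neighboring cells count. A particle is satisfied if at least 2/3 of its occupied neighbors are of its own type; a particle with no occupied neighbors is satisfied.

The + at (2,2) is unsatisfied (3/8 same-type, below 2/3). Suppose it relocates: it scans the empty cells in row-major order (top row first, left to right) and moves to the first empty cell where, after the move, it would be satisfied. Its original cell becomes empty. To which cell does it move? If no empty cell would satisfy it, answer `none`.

Vacating (2,2). Empty cells in order:
  (4,3): 2/5 same-type → still unsatisfied.

none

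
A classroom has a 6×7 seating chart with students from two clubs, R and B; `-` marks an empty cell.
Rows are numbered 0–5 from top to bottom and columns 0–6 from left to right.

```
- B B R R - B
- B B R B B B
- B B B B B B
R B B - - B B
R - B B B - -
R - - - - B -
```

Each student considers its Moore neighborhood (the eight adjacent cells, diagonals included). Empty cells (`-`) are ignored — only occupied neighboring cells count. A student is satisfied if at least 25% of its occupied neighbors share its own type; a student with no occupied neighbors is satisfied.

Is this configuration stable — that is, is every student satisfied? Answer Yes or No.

Row 0: (0,1)B 3/3 ok · (0,2)B 3/5 ok · (0,3)R 2/5 ok · (0,4)R 2/4 ok · (0,6)B 2/2 ok
Row 1: (1,1)B 5/5 ok · (1,2)B 6/8 ok · (1,3)R 2/8 ok · (1,4)B 4/7 ok · (1,5)B 6/7 ok · (1,6)B 4/4 ok
Row 2: (2,1)B 5/6 ok · (2,2)B 6/7 ok · (2,3)B 5/6 ok · (2,4)B 5/6 ok · (2,5)B 7/7 ok · (2,6)B 5/5 ok
Row 3: (3,0)R 1/3 ok · (3,1)B 4/6 ok · (3,2)B 6/6 ok · (3,5)B 5/5 ok · (3,6)B 3/3 ok
Row 4: (4,0)R 2/3 ok · (4,2)B 3/3 ok · (4,3)B 3/3 ok · (4,4)B 3/3 ok
Row 5: (5,0)R 1/1 ok · (5,5)B 1/1 ok
All meet the threshold, so the configuration is stable.

Yes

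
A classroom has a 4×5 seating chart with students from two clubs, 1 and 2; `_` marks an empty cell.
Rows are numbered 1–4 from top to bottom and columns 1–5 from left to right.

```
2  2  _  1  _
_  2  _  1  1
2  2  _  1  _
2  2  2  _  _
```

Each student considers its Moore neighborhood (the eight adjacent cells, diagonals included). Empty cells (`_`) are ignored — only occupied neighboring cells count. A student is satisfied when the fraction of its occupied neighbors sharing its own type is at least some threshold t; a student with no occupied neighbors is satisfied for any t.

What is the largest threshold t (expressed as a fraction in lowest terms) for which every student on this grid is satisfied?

Row 1: (1,1)2 2/2 · (1,2)2 2/2 · (1,4)1 2/2
Row 2: (2,2)2 4/4 · (2,4)1 3/3 · (2,5)1 3/3
Row 3: (3,1)2 4/4 · (3,2)2 5/5 · (3,4)1 2/3
Row 4: (4,1)2 3/3 · (4,2)2 4/4 · (4,3)2 2/3
The smallest same-type fraction is 2/3 at (3,4), which reduces to 2/3. Any threshold above that leaves this student unsatisfied.

2/3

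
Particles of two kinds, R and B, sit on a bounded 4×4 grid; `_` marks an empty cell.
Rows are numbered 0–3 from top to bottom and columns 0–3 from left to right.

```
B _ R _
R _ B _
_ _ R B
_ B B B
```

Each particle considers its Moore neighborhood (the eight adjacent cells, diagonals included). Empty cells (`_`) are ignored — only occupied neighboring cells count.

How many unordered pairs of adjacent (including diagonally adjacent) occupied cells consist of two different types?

7

Scan each occupied cell's neighbors to the right and below (and the two forward diagonals) so each pair is counted once.
From row 0: 2 unlike of 2 pairs (running 2/2).
From row 1: 1 unlike of 2 pairs (running 3/4).
From row 2: 4 unlike of 6 pairs (running 7/10).
From row 3: 0 unlike of 2 pairs (running 7/12).
Total adjacent occupied pairs: 12; unlike-type pairs: 7.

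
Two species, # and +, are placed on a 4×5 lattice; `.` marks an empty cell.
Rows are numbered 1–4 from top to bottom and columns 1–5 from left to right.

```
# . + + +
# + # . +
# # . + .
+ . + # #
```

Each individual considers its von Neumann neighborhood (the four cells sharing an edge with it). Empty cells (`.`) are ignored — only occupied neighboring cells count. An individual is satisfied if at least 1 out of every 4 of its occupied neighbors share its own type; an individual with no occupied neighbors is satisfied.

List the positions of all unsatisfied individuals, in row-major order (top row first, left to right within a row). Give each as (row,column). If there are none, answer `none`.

(2,2), (2,3), (3,4), (4,1), (4,3)

(1,1)# 1/1 ok
(1,3)+ 1/2 ok
(1,4)+ 2/2 ok
(1,5)+ 2/2 ok
(2,1)# 2/3 ok
(2,2)+ 0/3 unhappy
(2,3)# 0/2 unhappy
(2,5)+ 1/1 ok
(3,1)# 2/3 ok
(3,2)# 1/2 ok
(3,4)+ 0/1 unhappy
(4,1)+ 0/1 unhappy
(4,3)+ 0/1 unhappy
(4,4)# 1/3 ok
(4,5)# 1/1 ok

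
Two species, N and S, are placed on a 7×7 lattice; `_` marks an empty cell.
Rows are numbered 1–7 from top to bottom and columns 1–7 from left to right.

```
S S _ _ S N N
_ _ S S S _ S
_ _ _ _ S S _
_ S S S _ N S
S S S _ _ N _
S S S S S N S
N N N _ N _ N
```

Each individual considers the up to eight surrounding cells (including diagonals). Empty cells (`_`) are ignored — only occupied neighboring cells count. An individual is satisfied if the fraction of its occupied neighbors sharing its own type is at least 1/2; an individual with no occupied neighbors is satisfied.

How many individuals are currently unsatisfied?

(1,1)S 1/1 ok
(1,2)S 2/2 ok
(1,5)S 2/3 ok
(1,6)N 1/4 unhappy
(1,7)N 1/2 ok
(2,3)S 2/2 ok
(2,4)S 4/4 ok
(2,5)S 4/5 ok
(2,7)S 1/3 unhappy
(3,5)S 4/5 ok
(3,6)S 4/5 ok
(4,2)S 4/4 ok
(4,3)S 4/4 ok
(4,4)S 3/3 ok
(4,6)N 1/4 unhappy
(4,7)S 1/3 unhappy
(5,1)S 4/4 ok
(5,2)S 7/7 ok
(5,3)S 7/7 ok
(5,6)N 2/5 unhappy
(6,1)S 3/5 ok
(6,2)S 5/8 ok
(6,3)S 4/6 ok
(6,4)S 3/5 ok
(6,5)S 1/4 unhappy
(6,6)N 3/5 ok
(6,7)S 0/3 unhappy
(7,1)N 1/3 unhappy
(7,2)N 2/5 unhappy
(7,3)N 1/4 unhappy
(7,5)N 1/3 unhappy
(7,7)N 1/2 ok
Unsatisfied: (1,6), (2,7), (4,6), (4,7), (5,6), (6,5), (6,7), (7,1), (7,2), (7,3), (7,5) — 11 in total.

11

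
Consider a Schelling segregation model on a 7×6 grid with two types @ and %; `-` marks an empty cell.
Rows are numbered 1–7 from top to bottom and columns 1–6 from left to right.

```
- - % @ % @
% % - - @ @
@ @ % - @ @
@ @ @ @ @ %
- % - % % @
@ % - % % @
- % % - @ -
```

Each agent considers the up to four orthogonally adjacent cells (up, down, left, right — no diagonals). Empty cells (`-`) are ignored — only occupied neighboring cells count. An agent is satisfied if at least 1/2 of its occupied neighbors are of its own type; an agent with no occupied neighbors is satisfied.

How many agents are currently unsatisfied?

(1,3)% 0/1 unhappy
(1,4)@ 0/2 unhappy
(1,5)% 0/3 unhappy
(1,6)@ 1/2 ok
(2,1)% 1/2 ok
(2,2)% 1/2 ok
(2,5)@ 2/3 ok
(2,6)@ 3/3 ok
(3,1)@ 2/3 ok
(3,2)@ 2/4 ok
(3,3)% 0/2 unhappy
(3,5)@ 3/3 ok
(3,6)@ 2/3 ok
(4,1)@ 2/2 ok
(4,2)@ 3/4 ok
(4,3)@ 2/3 ok
(4,4)@ 2/3 ok
(4,5)@ 2/4 ok
(4,6)% 0/3 unhappy
(5,2)% 1/2 ok
(5,4)% 2/3 ok
(5,5)% 2/4 ok
(5,6)@ 1/3 unhappy
(6,1)@ 0/1 unhappy
(6,2)% 2/3 ok
(6,4)% 2/2 ok
(6,5)% 2/4 ok
(6,6)@ 1/2 ok
(7,2)% 2/2 ok
(7,3)% 1/1 ok
(7,5)@ 0/1 unhappy
Unsatisfied: (1,3), (1,4), (1,5), (3,3), (4,6), (5,6), (6,1), (7,5) — 8 in total.

8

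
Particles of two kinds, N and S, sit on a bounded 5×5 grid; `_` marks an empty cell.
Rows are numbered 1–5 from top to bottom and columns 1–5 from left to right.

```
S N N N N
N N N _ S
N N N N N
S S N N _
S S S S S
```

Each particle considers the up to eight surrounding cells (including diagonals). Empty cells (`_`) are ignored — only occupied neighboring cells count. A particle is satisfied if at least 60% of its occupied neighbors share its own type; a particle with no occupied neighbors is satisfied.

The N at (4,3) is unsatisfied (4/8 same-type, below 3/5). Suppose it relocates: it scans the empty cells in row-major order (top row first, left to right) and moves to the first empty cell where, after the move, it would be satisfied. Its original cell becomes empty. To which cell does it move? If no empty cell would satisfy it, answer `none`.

Vacating (4,3). Empty cells in order:
  (2,4): 7/8 same-type → satisfied — stop here.

(2,4)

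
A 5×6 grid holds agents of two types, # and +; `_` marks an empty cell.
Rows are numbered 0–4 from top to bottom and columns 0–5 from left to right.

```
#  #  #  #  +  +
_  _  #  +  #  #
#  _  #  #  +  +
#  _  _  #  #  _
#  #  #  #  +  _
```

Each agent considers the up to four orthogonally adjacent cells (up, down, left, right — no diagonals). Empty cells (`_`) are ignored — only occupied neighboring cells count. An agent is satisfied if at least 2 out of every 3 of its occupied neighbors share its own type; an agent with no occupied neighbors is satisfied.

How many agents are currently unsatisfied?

Row 0: (0,0)# 1/1 satisfied · (0,1)# 2/2 satisfied · (0,2)# 3/3 satisfied · (0,3)# 1/3 not · (0,4)+ 1/3 not · (0,5)+ 1/2 not
Row 1: (1,2)# 2/3 satisfied · (1,3)+ 0/4 not · (1,4)# 1/4 not · (1,5)# 1/3 not
Row 2: (2,0)# 1/1 satisfied · (2,2)# 2/2 satisfied · (2,3)# 2/4 not · (2,4)+ 1/4 not · (2,5)+ 1/2 not
Row 3: (3,0)# 2/2 satisfied · (3,3)# 3/3 satisfied · (3,4)# 1/3 not
Row 4: (4,0)# 2/2 satisfied · (4,1)# 2/2 satisfied · (4,2)# 2/2 satisfied · (4,3)# 2/3 satisfied · (4,4)+ 0/2 not
Unsatisfied: (0,3), (0,4), (0,5), (1,3), (1,4), (1,5), (2,3), (2,4), (2,5), (3,4), (4,4) — 11 in total.

11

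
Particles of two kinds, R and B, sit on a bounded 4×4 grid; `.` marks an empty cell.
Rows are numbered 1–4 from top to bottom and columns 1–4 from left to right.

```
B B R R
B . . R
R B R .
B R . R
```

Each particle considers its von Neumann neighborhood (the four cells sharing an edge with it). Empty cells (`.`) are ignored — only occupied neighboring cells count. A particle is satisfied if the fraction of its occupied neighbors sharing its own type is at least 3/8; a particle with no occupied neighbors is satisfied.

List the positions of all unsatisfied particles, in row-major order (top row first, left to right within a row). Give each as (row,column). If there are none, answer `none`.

(3,1), (3,2), (3,3), (4,1), (4,2)

Row 1: (1,1)B 2/2 satisfied · (1,2)B 1/2 satisfied · (1,3)R 1/2 satisfied · (1,4)R 2/2 satisfied
Row 2: (2,1)B 1/2 satisfied · (2,4)R 1/1 satisfied
Row 3: (3,1)R 0/3 not · (3,2)B 0/3 not · (3,3)R 0/1 not
Row 4: (4,1)B 0/2 not · (4,2)R 0/2 not · (4,4)R 0/0 satisfied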